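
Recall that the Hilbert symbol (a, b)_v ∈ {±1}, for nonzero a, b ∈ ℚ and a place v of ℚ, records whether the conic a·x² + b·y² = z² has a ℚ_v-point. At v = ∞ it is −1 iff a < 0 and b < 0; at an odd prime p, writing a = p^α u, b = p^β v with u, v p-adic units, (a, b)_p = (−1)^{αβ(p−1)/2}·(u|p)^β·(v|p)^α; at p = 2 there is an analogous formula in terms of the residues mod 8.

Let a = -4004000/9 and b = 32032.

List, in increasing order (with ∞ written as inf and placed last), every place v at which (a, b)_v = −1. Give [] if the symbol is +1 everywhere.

[2, 5, 7, 13]

(a, b) ≡ (-10010, 2002) mod (ℚ^×)²; places V = {2, 3, 5, 7, 11, 13, ∞}.
(a,b)_∞: sgn(-10010)=−, sgn(2002)=+, so +1.
(a,b)_5: α=3, u≡2; β=0, v≡2 (mod 5); (2|5)=-1, (2|5)=-1; sign (−1)^0·-1^0·-1^3 = -1.
(a,b)_3: α=-2, u≡1; β=0, v≡1 (mod 3); (1|3)=+1, (1|3)=+1; sign (−1)^0·+1^0·+1^-2 = +1.
(a,b)_11: α=1, u≡5; β=1, v≡8 (mod 11); (5|11)=+1, (8|11)=-1; sign (−1)^1·+1^1·-1^1 = +1.
(a,b)_2: α=5, β=5; u≡3, v≡1 (mod 8); ε(u)ε(v)=1·0, αω(v)=5·0, βω(u)=5·1; sum ≡ 1  ⇒  -1.
(a,b)_7: α=1, u≡6; β=1, v≡5 (mod 7); (6|7)=-1, (5|7)=-1; sign (−1)^1·-1^1·-1^1 = -1.
(a,b)_13: α=1, u≡1; β=1, v≡7 (mod 13); (1|13)=+1, (7|13)=-1; sign (−1)^0·+1^1·-1^1 = -1.
|Ram(-10010, 2002)| = 4, even; anisotropic at {2, 5, 7, 13}.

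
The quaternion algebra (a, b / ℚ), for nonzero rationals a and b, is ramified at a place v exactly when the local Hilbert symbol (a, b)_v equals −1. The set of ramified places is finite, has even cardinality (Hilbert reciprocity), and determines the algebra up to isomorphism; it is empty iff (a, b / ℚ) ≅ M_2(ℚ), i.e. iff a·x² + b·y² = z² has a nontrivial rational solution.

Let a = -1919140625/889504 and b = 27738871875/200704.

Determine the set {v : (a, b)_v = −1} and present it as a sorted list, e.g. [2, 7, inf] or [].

Mod squares: a ≡ -2618, b ≡ 40755. Check v ∈ {∞, 2, 3, 5, 7, 11, 13, 17, 19}.
v=∞: -2618 < 0 and 40755 > 0  ⇒  (a,b)_∞ = +1.
v=5: a=5^8·(≡3), b=5^5·(≡1) mod 5; (3|5)=-1, (1|5)=+1; (−1)^{8·5·2}·(-1)^5·(+1)^8 = -1.
v=3: a=3^0·(≡1), b=3^3·(≡1) mod 3; (1|3)=+1, (1|3)=+1; (−1)^{0·3·1}·(+1)^3·(+1)^0 = +1.
v=2: v_2(a)=-5, v_2(b)=-12; units ≡ 3, 3 (mod 8); ε·ε+αω+βω = 1·1+-5·1+-12·1 ≡ 0  ⇒  (a,b)_2 = +1.
v=7: a=7^-1·(≡4), b=7^-2·(≡1) mod 7; (4|7)=+1, (1|7)=+1; (−1)^{-1·-2·3}·(+1)^-2·(+1)^-1 = +1.
v=17: a=17^3·(≡4), b=17^0·(≡5) mod 17; (4|17)=+1, (5|17)=-1; (−1)^{3·0·8}·(+1)^0·(-1)^3 = -1.
v=19: a=19^-2·(≡1), b=19^1·(≡17) mod 19; (1|19)=+1, (17|19)=+1; (−1)^{-2·1·9}·(+1)^1·(+1)^-2 = +1.
v=13: a=13^0·(≡8), b=13^1·(≡2) mod 13; (8|13)=-1, (2|13)=-1; (−1)^{0·1·6}·(-1)^1·(-1)^0 = -1.
v=11: a=11^-1·(≡9), b=11^3·(≡4) mod 11; (9|11)=+1, (4|11)=+1; (−1)^{-1·3·5}·(+1)^3·(+1)^-1 = -1.
(-2618, 40755 / ℚ) ramifies at {5, 11, 13, 17}: a division algebra.

[5, 11, 13, 17]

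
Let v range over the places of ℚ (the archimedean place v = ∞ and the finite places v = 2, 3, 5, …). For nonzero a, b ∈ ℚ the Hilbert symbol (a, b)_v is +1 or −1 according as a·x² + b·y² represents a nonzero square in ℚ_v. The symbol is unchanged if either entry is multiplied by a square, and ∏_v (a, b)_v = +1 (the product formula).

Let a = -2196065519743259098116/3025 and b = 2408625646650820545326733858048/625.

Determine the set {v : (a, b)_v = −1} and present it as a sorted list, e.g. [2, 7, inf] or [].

Mod squares: a ≡ -1729, b ≡ 4816253. Check v ∈ {∞, 2, 3, 5, 7, 11, 13, 17, 19, 23, 31, 37}.
v=13: a=13^5·(≡12), b=13^3·(≡6) mod 13; (12|13)=+1, (6|13)=-1; (−1)^{5·3·6}·(+1)^3·(-1)^5 = -1.
v=∞: -1729 < 0 and 4816253 > 0  ⇒  (a,b)_∞ = +1.
v=31: a=31^2·(≡5), b=31^3·(≡24) mod 31; (5|31)=+1, (24|31)=-1; (−1)^{2·3·15}·(+1)^3·(-1)^2 = +1.
v=37: a=37^2·(≡3), b=37^3·(≡11) mod 37; (3|37)=+1, (11|37)=+1; (−1)^{2·3·18}·(+1)^3·(+1)^2 = +1.
v=2: v_2(a)=2, v_2(b)=8; units ≡ 7, 5 (mod 8); ε·ε+αω+βω = 1·0+2·1+8·0 ≡ 0  ⇒  (a,b)_2 = +1.
v=5: a=5^-2·(≡4), b=5^-4·(≡3) mod 5; (4|5)=+1, (3|5)=-1; (−1)^{-2·-4·2}·(+1)^-4·(-1)^-2 = +1.
v=23: a=23^0·(≡7), b=23^2·(≡19) mod 23; (7|23)=-1, (19|23)=-1; (−1)^{0·2·11}·(-1)^2·(-1)^0 = +1.
v=11: a=11^-2·(≡9), b=11^0·(≡2) mod 11; (9|11)=+1, (2|11)=-1; (−1)^{-2·0·5}·(+1)^0·(-1)^-2 = +1.
v=17: a=17^2·(≡12), b=17^3·(≡9) mod 17; (12|17)=-1, (9|17)=+1; (−1)^{2·3·8}·(-1)^3·(+1)^2 = -1.
v=19: a=19^3·(≡5), b=19^5·(≡3) mod 19; (5|19)=+1, (3|19)=-1; (−1)^{3·5·9}·(+1)^5·(-1)^3 = +1.
v=3: a=3^4·(≡2), b=3^2·(≡2) mod 3; (2|3)=-1, (2|3)=-1; (−1)^{4·2·1}·(-1)^2·(-1)^4 = +1.
v=7: a=7^1·(≡3), b=7^2·(≡1) mod 7; (3|7)=-1, (1|7)=+1; (−1)^{1·2·3}·(-1)^2·(+1)^1 = +1.
Ram(-1729, 4816253) = {13, 17}; no ℚ_13-point on the conic.

[13, 17]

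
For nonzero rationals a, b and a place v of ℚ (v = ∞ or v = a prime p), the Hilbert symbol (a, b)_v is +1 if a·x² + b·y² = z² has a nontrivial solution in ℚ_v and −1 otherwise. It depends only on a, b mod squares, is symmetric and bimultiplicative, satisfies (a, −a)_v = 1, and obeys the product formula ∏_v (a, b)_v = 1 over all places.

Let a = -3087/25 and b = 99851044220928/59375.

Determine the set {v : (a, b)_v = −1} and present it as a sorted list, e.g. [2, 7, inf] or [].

(a, b) ≡ (-7, 2187185) mod (ℚ^×)²; places V = {2, 3, 5, 7, 11, 13, 19, 23, ∞}.
(a,b)_11: α=0, u≡5; β=1, v≡10 (mod 11); (5|11)=+1, (10|11)=-1; sign (−1)^0·+1^1·-1^0 = +1.
(a,b)_13: α=0, u≡6; β=1, v≡3 (mod 13); (6|13)=-1, (3|13)=+1; sign (−1)^0·-1^1·+1^0 = -1.
(a,b)_5: α=-2, u≡3; β=-5, v≡2 (mod 5); (3|5)=-1, (2|5)=-1; sign (−1)^0·-1^-5·-1^-2 = -1.
(a,b)_3: α=2, u≡2; β=2, v≡2 (mod 3); (2|3)=-1, (2|3)=-1; sign (−1)^0·-1^2·-1^2 = +1.
(a,b)_7: α=3, u≡3; β=7, v≡5 (mod 7); (3|7)=-1, (5|7)=-1; sign (−1)^1·-1^7·-1^3 = -1.
(a,b)_23: α=0, u≡9; β=1, v≡3 (mod 23); (9|23)=+1, (3|23)=+1; sign (−1)^0·+1^1·+1^0 = +1.
(a,b)_19: α=0, u≡8; β=-1, v≡2 (mod 19); (8|19)=-1, (2|19)=-1; sign (−1)^0·-1^-1·-1^0 = -1.
(a,b)_∞: sgn(-7)=−, sgn(2187185)=+, so +1.
(a,b)_2: α=0, β=12; u≡1, v≡1 (mod 8); ε(u)ε(v)=0·0, αω(v)=0·0, βω(u)=12·0; sum ≡ 0  ⇒  +1.
(-7, 2187185 / ℚ) ramifies at {5, 7, 13, 19}: a division algebra.

[5, 7, 13, 19]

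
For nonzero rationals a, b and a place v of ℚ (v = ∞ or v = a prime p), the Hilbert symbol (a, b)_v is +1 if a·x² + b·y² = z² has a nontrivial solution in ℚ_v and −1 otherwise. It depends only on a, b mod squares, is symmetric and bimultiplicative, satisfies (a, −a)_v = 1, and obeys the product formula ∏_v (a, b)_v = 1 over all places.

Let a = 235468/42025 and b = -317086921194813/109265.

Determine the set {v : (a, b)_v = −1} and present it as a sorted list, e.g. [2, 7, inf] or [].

(a, b) ≡ (43, -376805) mod (ℚ^×)²; places V = {2, 3, 5, 7, 11, 13, 17, 31, 37, 41, 43, ∞}.
(a,b)_43: α=1, u≡41; β=2, v≡1 (mod 43); (41|43)=+1, (1|43)=+1; sign (−1)^0·+1^2·+1^1 = +1.
(a,b)_17: α=0, u≡1; β=1, v≡12 (mod 17); (1|17)=+1, (12|17)=-1; sign (−1)^0·+1^1·-1^0 = +1.
(a,b)_2: α=2, β=0; u≡3, v≡3 (mod 8); ε(u)ε(v)=1·1, αω(v)=2·1, βω(u)=0·1; sum ≡ 1  ⇒  -1.
(a,b)_3: α=0, u≡1; β=2, v≡1 (mod 3); (1|3)=+1, (1|3)=+1; sign (−1)^0·+1^2·+1^0 = +1.
(a,b)_∞: sgn(43)=+, sgn(-376805)=−, so +1.
(a,b)_13: α=0, u≡10; β=-1, v≡7 (mod 13); (10|13)=+1, (7|13)=-1; sign (−1)^0·+1^-1·-1^0 = +1.
(a,b)_31: α=0, u≡12; β=1, v≡20 (mod 31); (12|31)=-1, (20|31)=+1; sign (−1)^0·-1^1·+1^0 = -1.
(a,b)_37: α=2, u≡23; β=2, v≡34 (mod 37); (23|37)=-1, (34|37)=+1; sign (−1)^0·-1^2·+1^2 = +1.
(a,b)_11: α=0, u≡7; β=1, v≡7 (mod 11); (7|11)=-1, (7|11)=-1; sign (−1)^0·-1^1·-1^0 = -1.
(a,b)_7: α=0, u≡4; β=4, v≡3 (mod 7); (4|7)=+1, (3|7)=-1; sign (−1)^0·+1^4·-1^0 = +1.
(a,b)_5: α=-2, u≡3; β=-1, v≡4 (mod 5); (3|5)=-1, (4|5)=+1; sign (−1)^0·-1^-1·+1^-2 = -1.
(a,b)_41: α=-2, u≡33; β=-2, v≡24 (mod 41); (33|41)=+1, (24|41)=-1; sign (−1)^0·+1^-2·-1^-2 = +1.
Ram(43, -376805) = {2, 5, 11, 31}; no ℚ_2-point on the conic.

[2, 5, 11, 31]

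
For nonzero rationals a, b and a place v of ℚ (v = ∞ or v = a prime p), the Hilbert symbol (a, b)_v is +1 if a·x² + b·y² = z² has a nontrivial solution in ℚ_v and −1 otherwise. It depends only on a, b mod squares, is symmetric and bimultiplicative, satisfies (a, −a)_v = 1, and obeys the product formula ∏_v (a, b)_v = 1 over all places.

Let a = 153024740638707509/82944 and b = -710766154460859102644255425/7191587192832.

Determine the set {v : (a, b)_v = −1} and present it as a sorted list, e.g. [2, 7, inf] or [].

Mod squares: a ≡ 4301, b ≡ -289731. Check v ∈ {∞, 2, 3, 5, 7, 11, 13, 17, 19, 23, 31, 41, 43}.
v=19: a=19^4·(≡17), b=19^3·(≡15) mod 19; (17|19)=+1, (15|19)=-1; (−1)^{4·3·9}·(+1)^3·(-1)^4 = +1.
v=23: a=23^1·(≡18), b=23^1·(≡11) mod 23; (18|23)=+1, (11|23)=-1; (−1)^{1·1·11}·(+1)^1·(-1)^1 = +1.
v=31: a=31^2·(≡21), b=31^4·(≡15) mod 31; (21|31)=-1, (15|31)=-1; (−1)^{2·4·15}·(-1)^4·(-1)^2 = +1.
v=43: a=43^0·(≡11), b=43^2·(≡20) mod 43; (11|43)=+1, (20|43)=-1; (−1)^{0·2·21}·(+1)^2·(-1)^0 = +1.
v=2: v_2(a)=-10, v_2(b)=-26; units ≡ 5, 5 (mod 8); ε·ε+αω+βω = 0·0+-10·1+-26·1 ≡ 0  ⇒  (a,b)_2 = +1.
v=∞: 4301 > 0 and -289731 < 0  ⇒  (a,b)_∞ = +1.
v=17: a=17^1·(≡2), b=17^1·(≡9) mod 17; (2|17)=+1, (9|17)=+1; (−1)^{1·1·8}·(+1)^1·(+1)^1 = +1.
v=5: a=5^0·(≡1), b=5^2·(≡4) mod 5; (1|5)=+1, (4|5)=+1; (−1)^{0·2·2}·(+1)^2·(+1)^0 = +1.
v=11: a=11^1·(≡6), b=11^0·(≡5) mod 11; (6|11)=-1, (5|11)=+1; (−1)^{1·0·5}·(-1)^0·(+1)^1 = +1.
v=41: a=41^2·(≡2), b=41^4·(≡8) mod 41; (2|41)=+1, (8|41)=+1; (−1)^{2·4·20}·(+1)^4·(+1)^2 = +1.
v=13: a=13^2·(≡5), b=13^3·(≡11) mod 13; (5|13)=-1, (11|13)=-1; (−1)^{2·3·6}·(-1)^3·(-1)^2 = -1.
v=7: a=7^0·(≡5), b=7^-2·(≡6) mod 7; (5|7)=-1, (6|7)=-1; (−1)^{0·-2·3}·(-1)^-2·(-1)^0 = +1.
v=3: a=3^-4·(≡2), b=3^-7·(≡2) mod 3; (2|3)=-1, (2|3)=-1; (−1)^{-4·-7·1}·(-1)^-7·(-1)^-4 = -1.
(4301, -289731 / ℚ) ramifies at {3, 13}: a division algebra.

[3, 13]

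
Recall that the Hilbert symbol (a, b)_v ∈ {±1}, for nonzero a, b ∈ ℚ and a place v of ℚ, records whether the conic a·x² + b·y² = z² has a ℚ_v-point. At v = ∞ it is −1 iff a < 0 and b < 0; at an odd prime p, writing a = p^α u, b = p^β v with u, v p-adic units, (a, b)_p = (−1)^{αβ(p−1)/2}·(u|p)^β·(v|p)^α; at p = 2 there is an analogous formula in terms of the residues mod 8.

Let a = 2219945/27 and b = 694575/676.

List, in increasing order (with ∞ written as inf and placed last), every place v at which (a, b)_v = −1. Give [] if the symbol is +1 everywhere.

Mod squares: a ≡ 135915, b ≡ 7. Check v ∈ {∞, 2, 3, 5, 7, 13, 17, 41}.
v=17: a=17^1·(≡11), b=17^0·(≡7) mod 17; (11|17)=-1, (7|17)=-1; (−1)^{1·0·8}·(-1)^0·(-1)^1 = -1.
v=2: v_2(a)=0, v_2(b)=-2; units ≡ 3, 7 (mod 8); ε·ε+αω+βω = 1·1+0·0+-2·1 ≡ 1  ⇒  (a,b)_2 = -1.
v=∞: 135915 > 0 and 7 > 0  ⇒  (a,b)_∞ = +1.
v=5: a=5^1·(≡2), b=5^2·(≡3) mod 5; (2|5)=-1, (3|5)=-1; (−1)^{1·2·2}·(-1)^2·(-1)^1 = -1.
v=3: a=3^-3·(≡2), b=3^4·(≡1) mod 3; (2|3)=-1, (1|3)=+1; (−1)^{-3·4·1}·(-1)^4·(+1)^-3 = +1.
v=41: a=41^1·(≡7), b=41^0·(≡12) mod 41; (7|41)=-1, (12|41)=-1; (−1)^{1·0·20}·(-1)^0·(-1)^1 = -1.
v=13: a=13^1·(≡10), b=13^-2·(≡6) mod 13; (10|13)=+1, (6|13)=-1; (−1)^{1·-2·6}·(+1)^-2·(-1)^1 = -1.
v=7: a=7^2·(≡6), b=7^3·(≡4) mod 7; (6|7)=-1, (4|7)=+1; (−1)^{2·3·3}·(-1)^3·(+1)^2 = -1.
|Ram(135915, 7)| = 6, even; anisotropic at {2, 5, 7, 13, 17, 41}.

[2, 5, 7, 13, 17, 41]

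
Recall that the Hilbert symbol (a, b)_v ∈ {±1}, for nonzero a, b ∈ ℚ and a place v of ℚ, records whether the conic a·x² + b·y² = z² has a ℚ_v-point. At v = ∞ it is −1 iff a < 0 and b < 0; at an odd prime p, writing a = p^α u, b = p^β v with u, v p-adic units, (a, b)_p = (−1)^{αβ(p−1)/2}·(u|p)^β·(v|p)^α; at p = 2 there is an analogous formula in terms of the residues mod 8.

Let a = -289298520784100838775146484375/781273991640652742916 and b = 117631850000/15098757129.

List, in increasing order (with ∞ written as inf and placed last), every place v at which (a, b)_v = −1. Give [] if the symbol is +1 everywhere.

(a, b) ≡ (-10127, 665) mod (ℚ^×)²; places V = {2, 3, 5, 7, 13, 19, 37, 41, ∞}.
(a,b)_41: α=-1, u≡18; β=-2, v≡21 (mod 41); (18|41)=+1, (21|41)=+1; sign (−1)^0·+1^-2·+1^-1 = +1.
(a,b)_13: α=1, u≡4; β=0, v≡2 (mod 13); (4|13)=+1, (2|13)=-1; sign (−1)^0·+1^0·-1^1 = -1.
(a,b)_∞: sgn(-10127)=−, sgn(665)=+, so +1.
(a,b)_7: α=10, u≡4; β=3, v≡1 (mod 7); (4|7)=+1, (1|7)=+1; sign (−1)^0·+1^3·+1^10 = +1.
(a,b)_3: α=-26, u≡1; β=-8, v≡2 (mod 3); (1|3)=+1, (2|3)=-1; sign (−1)^0·+1^-8·-1^-26 = +1.
(a,b)_5: α=12, u≡2; β=5, v≡3 (mod 5); (2|5)=-1, (3|5)=-1; sign (−1)^0·-1^5·-1^12 = -1.
(a,b)_19: α=9, u≡8; β=3, v≡9 (mod 19); (8|19)=-1, (9|19)=+1; sign (−1)^1·-1^3·+1^9 = +1.
(a,b)_37: α=-4, u≡34; β=-2, v≡1 (mod 37); (34|37)=+1, (1|37)=+1; sign (−1)^0·+1^-2·+1^-4 = +1.
(a,b)_2: α=-2, β=4; u≡1, v≡1 (mod 8); ε(u)ε(v)=0·0, αω(v)=-2·0, βω(u)=4·0; sum ≡ 0  ⇒  +1.
|Ram(-10127, 665)| = 2, even; anisotropic at {5, 13}.

[5, 13]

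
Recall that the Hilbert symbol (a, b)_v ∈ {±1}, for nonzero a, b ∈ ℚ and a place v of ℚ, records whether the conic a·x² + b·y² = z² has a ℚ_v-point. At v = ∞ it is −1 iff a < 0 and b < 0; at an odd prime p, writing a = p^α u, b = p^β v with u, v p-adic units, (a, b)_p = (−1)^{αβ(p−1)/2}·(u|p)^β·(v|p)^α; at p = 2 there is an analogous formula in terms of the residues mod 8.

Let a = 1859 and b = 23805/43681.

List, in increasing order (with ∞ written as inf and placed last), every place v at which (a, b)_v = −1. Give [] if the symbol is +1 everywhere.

Mod squares: a ≡ 11, b ≡ 5. Check v ∈ {∞, 2, 3, 5, 11, 13, 19, 23}.
v=11: a=11^1·(≡4), b=11^-2·(≡5) mod 11; (4|11)=+1, (5|11)=+1; (−1)^{1·-2·5}·(+1)^-2·(+1)^1 = +1.
v=5: a=5^0·(≡4), b=5^1·(≡1) mod 5; (4|5)=+1, (1|5)=+1; (−1)^{0·1·2}·(+1)^1·(+1)^0 = +1.
v=23: a=23^0·(≡19), b=23^2·(≡17) mod 23; (19|23)=-1, (17|23)=-1; (−1)^{0·2·11}·(-1)^2·(-1)^0 = +1.
v=∞: 11 > 0 and 5 > 0  ⇒  (a,b)_∞ = +1.
v=13: a=13^2·(≡11), b=13^0·(≡2) mod 13; (11|13)=-1, (2|13)=-1; (−1)^{2·0·6}·(-1)^0·(-1)^2 = +1.
v=19: a=19^0·(≡16), b=19^-2·(≡16) mod 19; (16|19)=+1, (16|19)=+1; (−1)^{0·-2·9}·(+1)^-2·(+1)^0 = +1.
v=3: a=3^0·(≡2), b=3^2·(≡2) mod 3; (2|3)=-1, (2|3)=-1; (−1)^{0·2·1}·(-1)^2·(-1)^0 = +1.
v=2: v_2(a)=0, v_2(b)=0; units ≡ 3, 5 (mod 8); ε·ε+αω+βω = 1·0+0·1+0·1 ≡ 0  ⇒  (a,b)_2 = +1.
Ram(a, b) = ∅: the form 11·x² + 5·y² − z² is isotropic over every ℚ_v, so by Hasse–Minkowski it is isotropic over ℚ.

[]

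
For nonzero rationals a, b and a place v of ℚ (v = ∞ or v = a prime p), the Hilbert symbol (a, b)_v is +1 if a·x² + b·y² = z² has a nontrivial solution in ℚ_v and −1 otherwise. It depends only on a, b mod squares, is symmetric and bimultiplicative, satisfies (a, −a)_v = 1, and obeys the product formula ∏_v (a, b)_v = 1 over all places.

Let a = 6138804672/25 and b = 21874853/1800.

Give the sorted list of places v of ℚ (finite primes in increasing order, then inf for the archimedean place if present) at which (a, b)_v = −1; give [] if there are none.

(a, b) ≡ (143, 154) mod (ℚ^×)²; places V = {2, 3, 5, 7, 11, 13, 41, ∞}.
(a,b)_∞: sgn(143)=+, sgn(154)=+, so +1.
(a,b)_7: α=2, u≡3; β=1, v≡4 (mod 7); (3|7)=-1, (4|7)=+1; sign (−1)^0·-1^1·+1^2 = -1.
(a,b)_2: α=6, β=-3; u≡7, v≡5 (mod 8); ε(u)ε(v)=1·0, αω(v)=6·1, βω(u)=-3·0; sum ≡ 0  ⇒  +1.
(a,b)_13: α=3, u≡5; β=2, v≡8 (mod 13); (5|13)=-1, (8|13)=-1; sign (−1)^0·-1^2·-1^3 = -1.
(a,b)_11: α=1, u≡7; β=1, v≡3 (mod 11); (7|11)=-1, (3|11)=+1; sign (−1)^1·-1^1·+1^1 = +1.
(a,b)_41: α=0, u≡2; β=2, v≡37 (mod 41); (2|41)=+1, (37|41)=+1; sign (−1)^0·+1^2·+1^0 = +1.
(a,b)_3: α=4, u≡2; β=-2, v≡1 (mod 3); (2|3)=-1, (1|3)=+1; sign (−1)^0·-1^-2·+1^4 = +1.
(a,b)_5: α=-2, u≡2; β=-2, v≡4 (mod 5); (2|5)=-1, (4|5)=+1; sign (−1)^0·-1^-2·+1^-2 = +1.
Ram(143, 154) = {7, 13}; no ℚ_7-point on the conic.

[7, 13]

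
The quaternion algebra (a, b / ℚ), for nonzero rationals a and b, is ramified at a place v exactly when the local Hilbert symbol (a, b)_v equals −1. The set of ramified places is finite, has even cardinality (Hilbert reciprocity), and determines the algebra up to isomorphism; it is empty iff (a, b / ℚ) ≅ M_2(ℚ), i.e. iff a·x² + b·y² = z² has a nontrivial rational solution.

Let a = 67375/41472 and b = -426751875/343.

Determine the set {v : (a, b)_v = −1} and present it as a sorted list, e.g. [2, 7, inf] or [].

[3, 7, 11, 19]

(a, b) ≡ (110, -4389) mod (ℚ^×)²; places V = {2, 3, 5, 7, 11, 19, ∞}.
(a,b)_11: α=1, u≡10; β=3, v≡7 (mod 11); (10|11)=-1, (7|11)=-1; sign (−1)^1·-1^3·-1^1 = -1.
(a,b)_3: α=-4, u≡2; β=3, v≡1 (mod 3); (2|3)=-1, (1|3)=+1; sign (−1)^0·-1^3·+1^-4 = -1.
(a,b)_2: α=-9, β=0; u≡7, v≡3 (mod 8); ε(u)ε(v)=1·1, αω(v)=-9·1, βω(u)=0·0; sum ≡ 0  ⇒  +1.
(a,b)_7: α=2, u≡6; β=-3, v≡3 (mod 7); (6|7)=-1, (3|7)=-1; sign (−1)^0·-1^-3·-1^2 = -1.
(a,b)_∞: sgn(110)=+, sgn(-4389)=−, so +1.
(a,b)_5: α=3, u≡2; β=4, v≡4 (mod 5); (2|5)=-1, (4|5)=+1; sign (−1)^0·-1^4·+1^3 = +1.
(a,b)_19: α=0, u≡15; β=1, v≡16 (mod 19); (15|19)=-1, (16|19)=+1; sign (−1)^0·-1^1·+1^0 = -1.
(110, -4389 / ℚ) ramifies at {3, 7, 11, 19}: a division algebra.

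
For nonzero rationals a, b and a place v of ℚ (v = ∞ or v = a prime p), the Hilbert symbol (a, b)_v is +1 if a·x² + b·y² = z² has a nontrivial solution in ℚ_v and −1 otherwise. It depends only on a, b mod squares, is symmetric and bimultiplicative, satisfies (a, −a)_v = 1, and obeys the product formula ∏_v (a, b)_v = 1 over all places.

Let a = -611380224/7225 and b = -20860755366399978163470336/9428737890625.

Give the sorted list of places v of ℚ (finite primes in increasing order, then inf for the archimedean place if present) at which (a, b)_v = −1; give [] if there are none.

Mod squares: a ≡ -91, b ≡ -209. Check v ∈ {∞, 2, 3, 5, 7, 11, 13, 17, 19, 53}.
v=3: a=3^8·(≡2), b=3^18·(≡1) mod 3; (2|3)=-1, (1|3)=+1; (−1)^{8·18·1}·(-1)^18·(+1)^8 = +1.
v=11: a=11^0·(≡2), b=11^1·(≡4) mod 11; (2|11)=-1, (4|11)=+1; (−1)^{0·1·5}·(-1)^1·(+1)^0 = -1.
v=7: a=7^1·(≡4), b=7^2·(≡1) mod 7; (4|7)=+1, (1|7)=+1; (−1)^{1·2·3}·(+1)^2·(+1)^1 = +1.
v=13: a=13^1·(≡2), b=13^4·(≡9) mod 13; (2|13)=-1, (9|13)=+1; (−1)^{1·4·6}·(-1)^4·(+1)^1 = +1.
v=17: a=17^-2·(≡3), b=17^-6·(≡14) mod 17; (3|17)=-1, (14|17)=-1; (−1)^{-2·-6·8}·(-1)^-6·(-1)^-2 = +1.
v=19: a=19^0·(≡17), b=19^1·(≡15) mod 19; (17|19)=+1, (15|19)=-1; (−1)^{0·1·9}·(+1)^1·(-1)^0 = +1.
v=5: a=5^-2·(≡4), b=5^-8·(≡1) mod 5; (4|5)=+1, (1|5)=+1; (−1)^{-2·-8·2}·(+1)^-8·(+1)^-2 = +1.
v=∞: -91 < 0 and -209 < 0  ⇒  (a,b)_∞ = -1.
v=53: a=53^0·(≡47), b=53^2·(≡51) mod 53; (47|53)=+1, (51|53)=-1; (−1)^{0·2·26}·(+1)^2·(-1)^0 = +1.
v=2: v_2(a)=10, v_2(b)=16; units ≡ 5, 7 (mod 8); ε·ε+αω+βω = 0·1+10·0+16·1 ≡ 0  ⇒  (a,b)_2 = +1.
Ram(-91, -209) = {11, ∞}; no ℚ_11-point on the conic.

[11, inf]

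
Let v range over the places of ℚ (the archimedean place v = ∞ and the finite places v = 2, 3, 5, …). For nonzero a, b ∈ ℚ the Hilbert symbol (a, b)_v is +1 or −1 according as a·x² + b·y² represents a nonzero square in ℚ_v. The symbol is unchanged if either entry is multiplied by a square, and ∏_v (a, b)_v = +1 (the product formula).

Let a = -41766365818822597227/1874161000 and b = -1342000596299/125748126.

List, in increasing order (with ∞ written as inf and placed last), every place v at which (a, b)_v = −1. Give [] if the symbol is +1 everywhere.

(a, b) ≡ (-3230, -158746) mod (ℚ^×)²; places V = {2, 3, 5, 7, 11, 17, 19, 23, 29, 31, 37, 43, ∞}.
(a,b)_29: α=2, u≡11; β=1, v≡1 (mod 29); (11|29)=-1, (1|29)=+1; sign (−1)^0·-1^1·+1^2 = -1.
(a,b)_7: α=0, u≡1; β=-1, v≡4 (mod 7); (1|7)=+1, (4|7)=+1; sign (−1)^0·+1^-1·+1^0 = +1.
(a,b)_43: α=0, u≡11; β=2, v≡24 (mod 43); (11|43)=+1, (24|43)=+1; sign (−1)^0·+1^2·+1^0 = +1.
(a,b)_11: α=2, u≡9; β=2, v≡10 (mod 11); (9|11)=+1, (10|11)=-1; sign (−1)^0·+1^2·-1^2 = +1.
(a,b)_17: α=3, u≡5; β=1, v≡3 (mod 17); (5|17)=-1, (3|17)=-1; sign (−1)^0·-1^1·-1^3 = +1.
(a,b)_23: α=2, u≡12; β=3, v≡20 (mod 23); (12|23)=+1, (20|23)=-1; sign (−1)^0·+1^3·-1^2 = +1.
(a,b)_19: α=1, u≡17; β=0, v≡13 (mod 19); (17|19)=+1, (13|19)=-1; sign (−1)^0·+1^0·-1^1 = -1.
(a,b)_5: α=-3, u≡1; β=0, v≡1 (mod 5); (1|5)=+1, (1|5)=+1; sign (−1)^0·+1^0·+1^-3 = +1.
(a,b)_3: α=2, u≡1; β=-8, v≡2 (mod 3); (1|3)=+1, (2|3)=-1; sign (−1)^0·+1^-8·-1^2 = +1.
(a,b)_31: α=4, u≡4; β=0, v≡18 (mod 31); (4|31)=+1, (18|31)=+1; sign (−1)^0·+1^0·+1^4 = +1.
(a,b)_37: α=-4, u≡27; β=-2, v≡1 (mod 37); (27|37)=+1, (1|37)=+1; sign (−1)^0·+1^-2·+1^-4 = +1.
(a,b)_∞: sgn(-3230)=−, sgn(-158746)=−, so -1.
(a,b)_2: α=-3, β=-1; u≡1, v≡3 (mod 8); ε(u)ε(v)=0·1, αω(v)=-3·1, βω(u)=-1·0; sum ≡ 1  ⇒  -1.
(-3230, -158746 / ℚ) ramifies at {2, 19, 29, ∞}: a division algebra.

[2, 19, 29, inf]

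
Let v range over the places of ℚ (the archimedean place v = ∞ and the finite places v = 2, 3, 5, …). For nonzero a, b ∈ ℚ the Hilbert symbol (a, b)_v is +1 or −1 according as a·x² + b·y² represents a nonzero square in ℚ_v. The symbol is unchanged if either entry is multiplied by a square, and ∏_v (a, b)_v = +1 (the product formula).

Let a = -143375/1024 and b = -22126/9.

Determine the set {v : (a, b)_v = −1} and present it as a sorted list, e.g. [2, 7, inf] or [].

[13, 23, 37, inf]

(a, b) ≡ (-5735, -22126) mod (ℚ^×)²; places V = {2, 3, 5, 13, 23, 31, 37, ∞}.
(a,b)_13: α=0, u≡8; β=1, v≡3 (mod 13); (8|13)=-1, (3|13)=+1; sign (−1)^0·-1^1·+1^0 = -1.
(a,b)_∞: sgn(-5735)=−, sgn(-22126)=−, so -1.
(a,b)_5: α=3, u≡2; β=0, v≡1 (mod 5); (2|5)=-1, (1|5)=+1; sign (−1)^0·-1^0·+1^3 = +1.
(a,b)_31: α=1, u≡25; β=0, v≡25 (mod 31); (25|31)=+1, (25|31)=+1; sign (−1)^0·+1^0·+1^1 = +1.
(a,b)_2: α=-10, β=1; u≡1, v≡1 (mod 8); ε(u)ε(v)=0·0, αω(v)=-10·0, βω(u)=1·0; sum ≡ 0  ⇒  +1.
(a,b)_23: α=0, u≡14; β=1, v≡3 (mod 23); (14|23)=-1, (3|23)=+1; sign (−1)^0·-1^1·+1^0 = -1.
(a,b)_37: α=1, u≡30; β=1, v≡24 (mod 37); (30|37)=+1, (24|37)=-1; sign (−1)^0·+1^1·-1^1 = -1.
(a,b)_3: α=0, u≡1; β=-2, v≡2 (mod 3); (1|3)=+1, (2|3)=-1; sign (−1)^0·+1^-2·-1^0 = +1.
|Ram(-5735, -22126)| = 4, even; anisotropic at {13, 23, 37, ∞}.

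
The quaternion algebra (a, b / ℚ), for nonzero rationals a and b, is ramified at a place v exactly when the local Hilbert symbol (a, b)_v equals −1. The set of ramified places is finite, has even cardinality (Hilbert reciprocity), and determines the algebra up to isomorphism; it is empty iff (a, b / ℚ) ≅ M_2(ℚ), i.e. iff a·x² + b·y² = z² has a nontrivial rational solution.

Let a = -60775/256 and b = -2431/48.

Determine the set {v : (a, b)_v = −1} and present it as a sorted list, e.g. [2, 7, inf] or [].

[3, 11, 17, inf]

Mod squares: a ≡ -2431, b ≡ -7293. Check v ∈ {∞, 2, 3, 5, 11, 13, 17}.
v=2: v_2(a)=-8, v_2(b)=-4; units ≡ 1, 3 (mod 8); ε·ε+αω+βω = 0·1+-8·1+-4·0 ≡ 0  ⇒  (a,b)_2 = +1.
v=5: a=5^2·(≡4), b=5^0·(≡3) mod 5; (4|5)=+1, (3|5)=-1; (−1)^{2·0·2}·(+1)^0·(-1)^2 = +1.
v=13: a=13^1·(≡2), b=13^1·(≡11) mod 13; (2|13)=-1, (11|13)=-1; (−1)^{1·1·6}·(-1)^1·(-1)^1 = +1.
v=3: a=3^0·(≡2), b=3^-1·(≡2) mod 3; (2|3)=-1, (2|3)=-1; (−1)^{0·-1·1}·(-1)^-1·(-1)^0 = -1.
v=17: a=17^1·(≡12), b=17^1·(≡8) mod 17; (12|17)=-1, (8|17)=+1; (−1)^{1·1·8}·(-1)^1·(+1)^1 = -1.
v=∞: -2431 < 0 and -7293 < 0  ⇒  (a,b)_∞ = -1.
v=11: a=11^1·(≡10), b=11^1·(≡8) mod 11; (10|11)=-1, (8|11)=-1; (−1)^{1·1·5}·(-1)^1·(-1)^1 = -1.
|Ram(-2431, -7293)| = 4, even; anisotropic at {3, 11, 17, ∞}.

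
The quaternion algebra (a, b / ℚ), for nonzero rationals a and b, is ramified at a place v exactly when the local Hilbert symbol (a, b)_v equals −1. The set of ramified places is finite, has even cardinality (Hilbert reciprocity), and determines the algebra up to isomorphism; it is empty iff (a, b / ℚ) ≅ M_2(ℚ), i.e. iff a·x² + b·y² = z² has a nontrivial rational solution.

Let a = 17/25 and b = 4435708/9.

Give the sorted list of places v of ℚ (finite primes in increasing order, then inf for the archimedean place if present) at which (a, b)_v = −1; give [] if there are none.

Mod squares: a ≡ 17, b ≡ 1108927. Check v ∈ {∞, 2, 3, 5, 17, 37, 41, 43}.
v=3: a=3^0·(≡2), b=3^-2·(≡1) mod 3; (2|3)=-1, (1|3)=+1; (−1)^{0·-2·1}·(-1)^-2·(+1)^0 = +1.
v=∞: 17 > 0 and 1108927 > 0  ⇒  (a,b)_∞ = +1.
v=5: a=5^-2·(≡2), b=5^0·(≡2) mod 5; (2|5)=-1, (2|5)=-1; (−1)^{-2·0·2}·(-1)^0·(-1)^-2 = +1.
v=2: v_2(a)=0, v_2(b)=2; units ≡ 1, 7 (mod 8); ε·ε+αω+βω = 0·1+0·0+2·0 ≡ 0  ⇒  (a,b)_2 = +1.
v=41: a=41^0·(≡22), b=41^1·(≡17) mod 41; (22|41)=-1, (17|41)=-1; (−1)^{0·1·20}·(-1)^1·(-1)^0 = -1.
v=17: a=17^1·(≡15), b=17^1·(≡16) mod 17; (15|17)=+1, (16|17)=+1; (−1)^{1·1·8}·(+1)^1·(+1)^1 = +1.
v=37: a=37^0·(≡14), b=37^1·(≡21) mod 37; (14|37)=-1, (21|37)=+1; (−1)^{0·1·18}·(-1)^1·(+1)^0 = -1.
v=43: a=43^0·(≡11), b=43^1·(≡19) mod 43; (11|43)=+1, (19|43)=-1; (−1)^{0·1·21}·(+1)^1·(-1)^0 = +1.
|Ram(17, 1108927)| = 2, even; anisotropic at {37, 41}.

[37, 41]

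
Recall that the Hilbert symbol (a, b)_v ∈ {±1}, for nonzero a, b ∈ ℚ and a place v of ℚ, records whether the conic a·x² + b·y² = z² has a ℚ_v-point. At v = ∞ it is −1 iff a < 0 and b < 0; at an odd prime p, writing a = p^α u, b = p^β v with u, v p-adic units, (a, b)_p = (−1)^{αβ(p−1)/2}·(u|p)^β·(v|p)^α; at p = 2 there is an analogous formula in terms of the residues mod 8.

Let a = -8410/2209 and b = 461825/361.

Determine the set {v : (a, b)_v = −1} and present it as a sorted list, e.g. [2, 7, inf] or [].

Mod squares: a ≡ -10, b ≡ 377. Check v ∈ {∞, 2, 5, 7, 13, 19, 29, 47}.
v=7: a=7^0·(≡1), b=7^2·(≡6) mod 7; (1|7)=+1, (6|7)=-1; (−1)^{0·2·3}·(+1)^2·(-1)^0 = +1.
v=47: a=47^-2·(≡3), b=47^0·(≡28) mod 47; (3|47)=+1, (28|47)=+1; (−1)^{-2·0·23}·(+1)^0·(+1)^-2 = +1.
v=29: a=29^2·(≡27), b=29^1·(≡7) mod 29; (27|29)=-1, (7|29)=+1; (−1)^{2·1·14}·(-1)^1·(+1)^2 = -1.
v=2: v_2(a)=1, v_2(b)=0; units ≡ 3, 1 (mod 8); ε·ε+αω+βω = 1·0+1·0+0·1 ≡ 0  ⇒  (a,b)_2 = +1.
v=5: a=5^1·(≡2), b=5^2·(≡3) mod 5; (2|5)=-1, (3|5)=-1; (−1)^{1·2·2}·(-1)^2·(-1)^1 = -1.
v=13: a=13^0·(≡12), b=13^1·(≡10) mod 13; (12|13)=+1, (10|13)=+1; (−1)^{0·1·6}·(+1)^1·(+1)^0 = +1.
v=∞: -10 < 0 and 377 > 0  ⇒  (a,b)_∞ = +1.
v=19: a=19^0·(≡9), b=19^-2·(≡11) mod 19; (9|19)=+1, (11|19)=+1; (−1)^{0·-2·9}·(+1)^-2·(+1)^0 = +1.
Ram(-10, 377) = {5, 29}; no ℚ_5-point on the conic.

[5, 29]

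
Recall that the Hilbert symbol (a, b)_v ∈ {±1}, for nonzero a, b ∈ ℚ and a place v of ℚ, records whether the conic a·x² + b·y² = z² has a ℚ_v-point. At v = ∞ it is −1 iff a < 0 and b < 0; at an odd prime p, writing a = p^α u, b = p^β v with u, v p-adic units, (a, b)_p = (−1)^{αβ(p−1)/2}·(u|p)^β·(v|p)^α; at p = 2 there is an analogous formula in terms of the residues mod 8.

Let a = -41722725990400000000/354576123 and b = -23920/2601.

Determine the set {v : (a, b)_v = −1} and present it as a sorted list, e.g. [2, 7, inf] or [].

[5, 7, 13, inf]

Mod squares: a ≡ -17017, b ≡ -1495. Check v ∈ {∞, 2, 3, 5, 7, 11, 13, 17, 23}.
v=7: a=7^1·(≡5), b=7^0·(≡5) mod 7; (5|7)=-1, (5|7)=-1; (−1)^{1·0·3}·(-1)^0·(-1)^1 = -1.
v=23: a=23^4·(≡4), b=23^1·(≡9) mod 23; (4|23)=+1, (9|23)=+1; (−1)^{4·1·11}·(+1)^1·(+1)^4 = +1.
v=11: a=11^-1·(≡9), b=11^0·(≡1) mod 11; (9|11)=+1, (1|11)=+1; (−1)^{-1·0·5}·(+1)^0·(+1)^-1 = +1.
v=2: v_2(a)=22, v_2(b)=4; units ≡ 7, 1 (mod 8); ε·ε+αω+βω = 1·0+22·0+4·0 ≡ 0  ⇒  (a,b)_2 = +1.
v=∞: -17017 < 0 and -1495 < 0  ⇒  (a,b)_∞ = -1.
v=5: a=5^8·(≡2), b=5^1·(≡1) mod 5; (2|5)=-1, (1|5)=+1; (−1)^{8·1·2}·(-1)^1·(+1)^8 = -1.
v=3: a=3^-8·(≡2), b=3^-2·(≡2) mod 3; (2|3)=-1, (2|3)=-1; (−1)^{-8·-2·1}·(-1)^-2·(-1)^-8 = +1.
v=17: a=17^-3·(≡1), b=17^-2·(≡15) mod 17; (1|17)=+1, (15|17)=+1; (−1)^{-3·-2·8}·(+1)^-2·(+1)^-3 = +1.
v=13: a=13^1·(≡10), b=13^1·(≡6) mod 13; (10|13)=+1, (6|13)=-1; (−1)^{1·1·6}·(+1)^1·(-1)^1 = -1.
|Ram(-17017, -1495)| = 4, even; anisotropic at {5, 7, 13, ∞}.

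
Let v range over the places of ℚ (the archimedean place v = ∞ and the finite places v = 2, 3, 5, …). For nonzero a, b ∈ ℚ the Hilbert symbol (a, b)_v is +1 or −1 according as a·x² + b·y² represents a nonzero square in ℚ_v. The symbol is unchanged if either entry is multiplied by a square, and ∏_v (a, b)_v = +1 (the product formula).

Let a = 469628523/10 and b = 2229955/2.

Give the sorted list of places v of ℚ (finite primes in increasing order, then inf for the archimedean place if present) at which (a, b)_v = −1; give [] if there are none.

Mod squares: a ≡ 2030, b ≡ 26390. Check v ∈ {∞, 2, 3, 5, 7, 13, 29}.
v=2: v_2(a)=-1, v_2(b)=-1; units ≡ 7, 3 (mod 8); ε·ε+αω+βω = 1·1+-1·1+-1·0 ≡ 0  ⇒  (a,b)_2 = +1.
v=5: a=5^-1·(≡4), b=5^1·(≡3) mod 5; (4|5)=+1, (3|5)=-1; (−1)^{-1·1·2}·(+1)^1·(-1)^-1 = -1.
v=13: a=13^4·(≡5), b=13^3·(≡7) mod 13; (5|13)=-1, (7|13)=-1; (−1)^{4·3·6}·(-1)^3·(-1)^4 = -1.
v=∞: 2030 > 0 and 26390 > 0  ⇒  (a,b)_∞ = +1.
v=7: a=7^1·(≡6), b=7^1·(≡1) mod 7; (6|7)=-1, (1|7)=+1; (−1)^{1·1·3}·(-1)^1·(+1)^1 = +1.
v=3: a=3^4·(≡2), b=3^0·(≡2) mod 3; (2|3)=-1, (2|3)=-1; (−1)^{4·0·1}·(-1)^0·(-1)^4 = +1.
v=29: a=29^1·(≡11), b=29^1·(≡8) mod 29; (11|29)=-1, (8|29)=-1; (−1)^{1·1·14}·(-1)^1·(-1)^1 = +1.
|Ram(2030, 26390)| = 2, even; anisotropic at {5, 13}.

[5, 13]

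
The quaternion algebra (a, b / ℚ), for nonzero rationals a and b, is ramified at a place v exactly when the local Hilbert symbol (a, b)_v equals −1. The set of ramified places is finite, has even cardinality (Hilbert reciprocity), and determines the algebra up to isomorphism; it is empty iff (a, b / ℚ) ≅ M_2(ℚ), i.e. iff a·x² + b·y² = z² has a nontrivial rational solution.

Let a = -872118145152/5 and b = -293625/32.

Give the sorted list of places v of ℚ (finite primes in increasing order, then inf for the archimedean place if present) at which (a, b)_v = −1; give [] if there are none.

Mod squares: a ≡ -7570470010, b ≡ -290. Check v ∈ {∞, 2, 3, 5, 19, 23, 29, 31, 41, 47}.
v=5: a=5^-1·(≡3), b=5^3·(≡3) mod 5; (3|5)=-1, (3|5)=-1; (−1)^{-1·3·2}·(-1)^3·(-1)^-1 = +1.
v=∞: -7570470010 < 0 and -290 < 0  ⇒  (a,b)_∞ = -1.
v=19: a=19^1·(≡18), b=19^0·(≡3) mod 19; (18|19)=-1, (3|19)=-1; (−1)^{1·0·9}·(-1)^0·(-1)^1 = -1.
v=3: a=3^2·(≡2), b=3^4·(≡1) mod 3; (2|3)=-1, (1|3)=+1; (−1)^{2·4·1}·(-1)^4·(+1)^2 = +1.
v=29: a=29^1·(≡2), b=29^1·(≡18) mod 29; (2|29)=-1, (18|29)=-1; (−1)^{1·1·14}·(-1)^1·(-1)^1 = +1.
v=47: a=47^1·(≡41), b=47^0·(≡23) mod 47; (41|47)=-1, (23|47)=-1; (−1)^{1·0·23}·(-1)^0·(-1)^1 = -1.
v=31: a=31^1·(≡30), b=31^0·(≡7) mod 31; (30|31)=-1, (7|31)=+1; (−1)^{1·0·15}·(-1)^0·(+1)^1 = +1.
v=23: a=23^1·(≡7), b=23^0·(≡12) mod 23; (7|23)=-1, (12|23)=+1; (−1)^{1·0·11}·(-1)^0·(+1)^1 = +1.
v=2: v_2(a)=7, v_2(b)=-5; units ≡ 3, 7 (mod 8); ε·ε+αω+βω = 1·1+7·0+-5·1 ≡ 0  ⇒  (a,b)_2 = +1.
v=41: a=41^1·(≡28), b=41^0·(≡30) mod 41; (28|41)=-1, (30|41)=-1; (−1)^{1·0·20}·(-1)^0·(-1)^1 = -1.
(-7570470010, -290 / ℚ) ramifies at {19, 41, 47, ∞}: a division algebra.

[19, 41, 47, inf]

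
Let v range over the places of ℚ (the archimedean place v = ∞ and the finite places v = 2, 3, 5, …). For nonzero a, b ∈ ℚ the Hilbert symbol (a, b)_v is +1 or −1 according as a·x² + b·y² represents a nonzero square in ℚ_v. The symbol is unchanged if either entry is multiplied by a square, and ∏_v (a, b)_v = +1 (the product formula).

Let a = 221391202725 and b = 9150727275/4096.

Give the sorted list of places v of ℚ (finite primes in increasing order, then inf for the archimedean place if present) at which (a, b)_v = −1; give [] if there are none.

[11, 17]

(a, b) ≡ (1309, 51) mod (ℚ^×)²; places V = {2, 3, 5, 7, 11, 17, 19, 47, ∞}.
(a,b)_19: α=0, u≡9; β=2, v≡3 (mod 19); (9|19)=+1, (3|19)=-1; sign (−1)^0·+1^2·-1^0 = +1.
(a,b)_7: α=1, u≡5; β=0, v≡4 (mod 7); (5|7)=-1, (4|7)=+1; sign (−1)^0·-1^0·+1^1 = +1.
(a,b)_11: α=1, u≡4; β=0, v≡2 (mod 11); (4|11)=+1, (2|11)=-1; sign (−1)^0·+1^0·-1^1 = -1.
(a,b)_5: α=2, u≡4; β=2, v≡1 (mod 5); (4|5)=+1, (1|5)=+1; sign (−1)^0·+1^2·+1^2 = +1.
(a,b)_47: α=0, u≡38; β=2, v≡32 (mod 47); (38|47)=-1, (32|47)=+1; sign (−1)^0·-1^2·+1^0 = +1.
(a,b)_3: α=4, u≡1; β=3, v≡2 (mod 3); (1|3)=+1, (2|3)=-1; sign (−1)^0·+1^3·-1^4 = +1.
(a,b)_∞: sgn(1309)=+, sgn(51)=+, so +1.
(a,b)_17: α=5, u≡1; β=1, v≡14 (mod 17); (1|17)=+1, (14|17)=-1; sign (−1)^0·+1^1·-1^5 = -1.
(a,b)_2: α=0, β=-12; u≡5, v≡3 (mod 8); ε(u)ε(v)=0·1, αω(v)=0·1, βω(u)=-12·1; sum ≡ 0  ⇒  +1.
|Ram(1309, 51)| = 2, even; anisotropic at {11, 17}.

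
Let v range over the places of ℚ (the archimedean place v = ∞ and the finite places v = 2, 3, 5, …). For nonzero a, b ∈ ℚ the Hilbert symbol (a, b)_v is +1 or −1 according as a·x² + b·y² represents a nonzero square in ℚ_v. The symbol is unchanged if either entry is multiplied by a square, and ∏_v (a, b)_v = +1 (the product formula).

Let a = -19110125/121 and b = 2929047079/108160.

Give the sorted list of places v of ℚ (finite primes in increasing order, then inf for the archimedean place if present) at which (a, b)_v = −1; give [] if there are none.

[5, 17]

(a, b) ≡ (-5, 3910) mod (ℚ^×)²; places V = {2, 5, 7, 11, 13, 17, 23, ∞}.
(a,b)_17: α=2, u≡11; β=3, v≡13 (mod 17); (11|17)=-1, (13|17)=+1; sign (−1)^0·-1^3·+1^2 = -1.
(a,b)_23: α=2, u≡9; β=3, v≡3 (mod 23); (9|23)=+1, (3|23)=+1; sign (−1)^0·+1^3·+1^2 = +1.
(a,b)_13: α=0, u≡11; β=-2, v≡12 (mod 13); (11|13)=-1, (12|13)=+1; sign (−1)^0·-1^-2·+1^0 = +1.
(a,b)_5: α=3, u≡4; β=-1, v≡2 (mod 5); (4|5)=+1, (2|5)=-1; sign (−1)^0·+1^-1·-1^3 = -1.
(a,b)_∞: sgn(-5)=−, sgn(3910)=+, so +1.
(a,b)_11: α=-2, u≡10; β=0, v≡3 (mod 11); (10|11)=-1, (3|11)=+1; sign (−1)^0·-1^0·+1^-2 = +1.
(a,b)_2: α=0, β=-7; u≡3, v≡3 (mod 8); ε(u)ε(v)=1·1, αω(v)=0·1, βω(u)=-7·1; sum ≡ 0  ⇒  +1.
(a,b)_7: α=0, u≡4; β=2, v≡2 (mod 7); (4|7)=+1, (2|7)=+1; sign (−1)^0·+1^2·+1^0 = +1.
(-5, 3910 / ℚ) ramifies at {5, 17}: a division algebra.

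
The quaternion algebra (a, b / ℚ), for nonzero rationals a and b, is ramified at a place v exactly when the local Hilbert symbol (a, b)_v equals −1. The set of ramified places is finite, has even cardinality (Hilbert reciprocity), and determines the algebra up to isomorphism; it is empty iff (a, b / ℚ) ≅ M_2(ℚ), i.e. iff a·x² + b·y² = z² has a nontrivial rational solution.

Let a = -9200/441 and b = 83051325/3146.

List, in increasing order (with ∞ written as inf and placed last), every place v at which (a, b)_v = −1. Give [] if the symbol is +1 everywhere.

[]

Mod squares: a ≡ -23, b ≡ 2418. Check v ∈ {∞, 2, 3, 5, 7, 11, 13, 23, 31}.
v=7: a=7^-2·(≡6), b=7^2·(≡5) mod 7; (6|7)=-1, (5|7)=-1; (−1)^{-2·2·3}·(-1)^2·(-1)^-2 = +1.
v=23: a=23^1·(≡15), b=23^0·(≡13) mod 23; (15|23)=-1, (13|23)=+1; (−1)^{1·0·11}·(-1)^0·(+1)^1 = +1.
v=∞: -23 < 0 and 2418 > 0  ⇒  (a,b)_∞ = +1.
v=13: a=13^0·(≡9), b=13^-1·(≡4) mod 13; (9|13)=+1, (4|13)=+1; (−1)^{0·-1·6}·(+1)^-1·(+1)^0 = +1.
v=5: a=5^2·(≡2), b=5^2·(≡3) mod 5; (2|5)=-1, (3|5)=-1; (−1)^{2·2·2}·(-1)^2·(-1)^2 = +1.
v=11: a=11^0·(≡7), b=11^-2·(≡4) mod 11; (7|11)=-1, (4|11)=+1; (−1)^{0·-2·5}·(-1)^-2·(+1)^0 = +1.
v=31: a=31^0·(≡1), b=31^1·(≡14) mod 31; (1|31)=+1, (14|31)=+1; (−1)^{0·1·15}·(+1)^1·(+1)^0 = +1.
v=3: a=3^-2·(≡1), b=3^7·(≡2) mod 3; (1|3)=+1, (2|3)=-1; (−1)^{-2·7·1}·(+1)^7·(-1)^-2 = +1.
v=2: v_2(a)=4, v_2(b)=-1; units ≡ 1, 1 (mod 8); ε·ε+αω+βω = 0·0+4·0+-1·0 ≡ 0  ⇒  (a,b)_2 = +1.
Ram(a, b) = ∅: the form -23·x² + 2418·y² − z² is isotropic over every ℚ_v, so by Hasse–Minkowski it is isotropic over ℚ.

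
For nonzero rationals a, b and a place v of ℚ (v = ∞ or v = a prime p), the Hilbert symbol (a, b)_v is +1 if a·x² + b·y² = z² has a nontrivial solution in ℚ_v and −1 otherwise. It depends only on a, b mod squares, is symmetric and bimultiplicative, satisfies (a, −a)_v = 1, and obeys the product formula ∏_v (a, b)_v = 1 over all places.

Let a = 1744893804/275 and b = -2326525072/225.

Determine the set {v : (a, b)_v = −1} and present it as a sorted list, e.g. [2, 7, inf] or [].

[3, 11, 19, 23]

(a, b) ≡ (9070809, -274873) mod (ℚ^×)²; places V = {2, 3, 5, 11, 17, 19, 23, 37, ∞}.
(a,b)_2: α=2, β=4; u≡1, v≡7 (mod 8); ε(u)ε(v)=0·1, αω(v)=2·0, βω(u)=4·0; sum ≡ 0  ⇒  +1.
(a,b)_37: α=1, u≡8; β=1, v≡13 (mod 37); (8|37)=-1, (13|37)=-1; sign (−1)^0·-1^1·-1^1 = +1.
(a,b)_3: α=1, u≡2; β=-2, v≡2 (mod 3); (2|3)=-1, (2|3)=-1; sign (−1)^0·-1^-2·-1^1 = -1.
(a,b)_17: α=1, u≡16; β=1, v≡1 (mod 17); (16|17)=+1, (1|17)=+1; sign (−1)^0·+1^1·+1^1 = +1.
(a,b)_23: α=3, u≡16; β=3, v≡8 (mod 23); (16|23)=+1, (8|23)=+1; sign (−1)^1·+1^3·+1^3 = -1.
(a,b)_5: α=-2, u≡4; β=-2, v≡2 (mod 5); (4|5)=+1, (2|5)=-1; sign (−1)^0·+1^-2·-1^-2 = +1.
(a,b)_11: α=-1, u≡9; β=0, v≡6 (mod 11); (9|11)=+1, (6|11)=-1; sign (−1)^0·+1^0·-1^-1 = -1.
(a,b)_19: α=1, u≡6; β=1, v≡5 (mod 19); (6|19)=+1, (5|19)=+1; sign (−1)^1·+1^1·+1^1 = -1.
(a,b)_∞: sgn(9070809)=+, sgn(-274873)=−, so +1.
|Ram(9070809, -274873)| = 4, even; anisotropic at {3, 11, 19, 23}.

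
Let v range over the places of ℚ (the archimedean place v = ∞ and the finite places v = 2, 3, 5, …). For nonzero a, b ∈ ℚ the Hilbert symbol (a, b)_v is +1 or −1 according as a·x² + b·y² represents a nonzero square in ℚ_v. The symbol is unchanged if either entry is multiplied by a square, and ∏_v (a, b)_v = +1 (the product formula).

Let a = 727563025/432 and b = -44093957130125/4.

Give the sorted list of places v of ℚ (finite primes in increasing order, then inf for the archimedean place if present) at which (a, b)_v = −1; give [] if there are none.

Mod squares: a ≡ 36363, b ≡ -5. Check v ∈ {∞, 2, 3, 5, 7, 17, 23, 31}.
v=31: a=31^1·(≡23), b=31^2·(≡23) mod 31; (23|31)=-1, (23|31)=-1; (−1)^{1·2·15}·(-1)^2·(-1)^1 = -1.
v=2: v_2(a)=-4, v_2(b)=-2; units ≡ 3, 3 (mod 8); ε·ε+αω+βω = 1·1+-4·1+-2·1 ≡ 1  ⇒  (a,b)_2 = -1.
v=17: a=17^1·(≡10), b=17^2·(≡11) mod 17; (10|17)=-1, (11|17)=-1; (−1)^{1·2·8}·(-1)^2·(-1)^1 = -1.
v=3: a=3^-3·(≡1), b=3^0·(≡1) mod 3; (1|3)=+1, (1|3)=+1; (−1)^{-3·0·1}·(+1)^0·(+1)^-3 = +1.
v=7: a=7^4·(≡6), b=7^4·(≡4) mod 7; (6|7)=-1, (4|7)=+1; (−1)^{4·4·3}·(-1)^4·(+1)^4 = +1.
v=23: a=23^1·(≡21), b=23^2·(≡2) mod 23; (21|23)=-1, (2|23)=+1; (−1)^{1·2·11}·(-1)^2·(+1)^1 = +1.
v=∞: 36363 > 0 and -5 < 0  ⇒  (a,b)_∞ = +1.
v=5: a=5^2·(≡3), b=5^3·(≡1) mod 5; (3|5)=-1, (1|5)=+1; (−1)^{2·3·2}·(-1)^3·(+1)^2 = -1.
Ram(36363, -5) = {2, 5, 17, 31}; no ℚ_2-point on the conic.

[2, 5, 17, 31]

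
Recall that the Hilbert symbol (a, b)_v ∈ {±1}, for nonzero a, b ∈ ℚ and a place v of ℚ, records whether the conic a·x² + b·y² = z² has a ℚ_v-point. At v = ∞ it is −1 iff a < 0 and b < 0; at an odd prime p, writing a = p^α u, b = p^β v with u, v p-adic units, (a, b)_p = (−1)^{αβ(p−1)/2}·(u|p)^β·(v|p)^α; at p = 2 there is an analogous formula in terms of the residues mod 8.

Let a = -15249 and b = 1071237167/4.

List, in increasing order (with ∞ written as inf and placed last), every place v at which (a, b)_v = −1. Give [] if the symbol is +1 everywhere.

[2, 3, 11, 13, 17, 23]

Mod squares: a ≡ -15249, b ≡ 143. Check v ∈ {∞, 2, 3, 7, 11, 13, 17, 23}.
v=13: a=13^1·(≡10), b=13^1·(≡8) mod 13; (10|13)=+1, (8|13)=-1; (−1)^{1·1·6}·(+1)^1·(-1)^1 = -1.
v=3: a=3^1·(≡2), b=3^0·(≡2) mod 3; (2|3)=-1, (2|3)=-1; (−1)^{1·0·1}·(-1)^0·(-1)^1 = -1.
v=17: a=17^1·(≡4), b=17^2·(≡10) mod 17; (4|17)=+1, (10|17)=-1; (−1)^{1·2·8}·(+1)^2·(-1)^1 = -1.
v=7: a=7^0·(≡4), b=7^2·(≡6) mod 7; (4|7)=+1, (6|7)=-1; (−1)^{0·2·3}·(+1)^2·(-1)^0 = +1.
v=2: v_2(a)=0, v_2(b)=-2; units ≡ 7, 7 (mod 8); ε·ε+αω+βω = 1·1+0·0+-2·0 ≡ 1  ⇒  (a,b)_2 = -1.
v=23: a=23^1·(≡4), b=23^2·(≡20) mod 23; (4|23)=+1, (20|23)=-1; (−1)^{1·2·11}·(+1)^2·(-1)^1 = -1.
v=∞: -15249 < 0 and 143 > 0  ⇒  (a,b)_∞ = +1.
v=11: a=11^0·(≡8), b=11^1·(≡2) mod 11; (8|11)=-1, (2|11)=-1; (−1)^{0·1·5}·(-1)^1·(-1)^0 = -1.
|Ram(-15249, 143)| = 6, even; anisotropic at {2, 3, 11, 13, 17, 23}.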